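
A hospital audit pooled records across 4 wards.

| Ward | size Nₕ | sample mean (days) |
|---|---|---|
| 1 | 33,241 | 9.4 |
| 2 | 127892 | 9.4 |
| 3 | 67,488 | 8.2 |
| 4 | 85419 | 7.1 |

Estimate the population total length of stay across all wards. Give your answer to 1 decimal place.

2674526.7

1: 33241·9.4 = 312465.4
2: 127892·9.4 = 1202184.8
3: 67488·8.2 = 553401.6
4: 85419·7.1 = 606474.9
τ̂ = Σ Nₕx̄ₕ = 2674526.7.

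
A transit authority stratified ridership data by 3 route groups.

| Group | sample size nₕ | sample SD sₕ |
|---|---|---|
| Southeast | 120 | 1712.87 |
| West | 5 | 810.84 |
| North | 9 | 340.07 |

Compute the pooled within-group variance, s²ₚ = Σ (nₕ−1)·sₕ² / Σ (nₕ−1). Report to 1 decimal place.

2692304.9

Degrees of freedom: 119 + 4 + 8 = 131.
Σ(nₕ−1)sₕ² = 119·2933923.6369 + 4·657461.5056 + 8·115647.6049 = 352691939.6527.
s²ₚ = 352691939.6527 / 131 = 2692304.883... → 2692304.9.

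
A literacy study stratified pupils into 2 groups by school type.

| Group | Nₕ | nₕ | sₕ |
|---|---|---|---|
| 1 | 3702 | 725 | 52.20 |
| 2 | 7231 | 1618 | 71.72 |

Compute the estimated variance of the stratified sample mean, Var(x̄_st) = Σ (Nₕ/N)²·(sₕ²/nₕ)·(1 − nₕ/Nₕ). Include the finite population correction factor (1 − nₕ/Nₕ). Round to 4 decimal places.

1.4260

N = 10933; Wₕ = Nₕ/N.
group 1: (3702/10933)²·52.20²/725·(1 − 725/3702) = 0.3465290
group 2: (7231/10933)²·71.72²/1618·(1 − 1618/7231) = 1.0794853
Sum = 1.4260143 → 1.4260.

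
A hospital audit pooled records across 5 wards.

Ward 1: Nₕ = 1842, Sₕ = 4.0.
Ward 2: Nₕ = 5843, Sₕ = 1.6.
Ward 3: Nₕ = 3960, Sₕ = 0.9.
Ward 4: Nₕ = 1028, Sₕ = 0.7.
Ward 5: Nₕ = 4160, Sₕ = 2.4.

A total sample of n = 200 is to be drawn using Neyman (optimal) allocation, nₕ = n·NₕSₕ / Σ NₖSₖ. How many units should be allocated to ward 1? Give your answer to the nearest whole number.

48

1: NₕSₕ = 1842·4.0 = 7368
2: NₕSₕ = 5843·1.6 = 9348.8
3: NₕSₕ = 3960·0.9 = 3564
4: NₕSₕ = 1028·0.7 = 719.6
5: NₕSₕ = 4160·2.4 = 9984
Σ NₕSₕ = 30984.4.
n_1 = 200·7368/30984.4 = 47.559... → 48.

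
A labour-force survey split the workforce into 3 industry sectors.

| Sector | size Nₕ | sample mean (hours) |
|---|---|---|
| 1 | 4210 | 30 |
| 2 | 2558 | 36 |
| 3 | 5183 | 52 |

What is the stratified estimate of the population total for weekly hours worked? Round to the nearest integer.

1: 4210·30 = 126300
2: 2558·36 = 92088
3: 5183·52 = 269516
τ̂ = Σ Nₕx̄ₕ = 487904.

487904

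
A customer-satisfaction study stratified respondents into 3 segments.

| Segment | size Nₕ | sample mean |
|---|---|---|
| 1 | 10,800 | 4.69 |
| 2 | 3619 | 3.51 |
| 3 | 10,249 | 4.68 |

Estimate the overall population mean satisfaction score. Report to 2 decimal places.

N = 10800 + 3619 + 10249 = 24668.
The stratified mean weights each stratum mean by its population share Nₕ/N.
Σ Nₕx̄ₕ = 10800·4.69 + 3619·3.51 + 10249·4.68 = 50652 + 12702.69 + 47965.32 = 111320.01.
Divide by N: 111320.01 / 24668 = 4.5127... → 4.51.

4.51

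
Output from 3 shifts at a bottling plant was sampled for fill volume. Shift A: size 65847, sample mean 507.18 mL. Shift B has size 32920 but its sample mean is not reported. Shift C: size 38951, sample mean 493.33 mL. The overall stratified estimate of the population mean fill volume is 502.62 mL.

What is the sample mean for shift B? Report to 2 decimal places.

504.49

Σ Nₕx̄ₕ = N·μ, so 32920·x̄_B = 137718·502.62 − (65847·507.18 + 38951·493.33).
= 69219821.16 − 52611978.29 = 16607842.87.
x̄_B = 16607842.87 / 32920 = 504.4910... → 504.49.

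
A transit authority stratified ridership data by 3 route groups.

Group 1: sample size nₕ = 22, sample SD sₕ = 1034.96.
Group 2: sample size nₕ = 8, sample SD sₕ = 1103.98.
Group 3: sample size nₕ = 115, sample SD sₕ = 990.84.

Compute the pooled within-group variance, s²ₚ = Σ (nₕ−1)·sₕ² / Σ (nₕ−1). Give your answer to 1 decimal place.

Degrees of freedom: 21 + 7 + 114 = 142.
Σ(nₕ−1)sₕ² = 21·1071142.2016 + 7·1218771.8404 + 114·981763.9056 = 142946474.3548.
s²ₚ = 142946474.3548 / 142 = 1006665.312... → 1006665.3.

1006665.3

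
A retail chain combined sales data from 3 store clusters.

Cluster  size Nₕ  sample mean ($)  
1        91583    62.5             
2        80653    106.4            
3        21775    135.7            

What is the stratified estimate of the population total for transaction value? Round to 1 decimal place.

1: 91583·62.5 = 5723937.5
2: 80653·106.4 = 8581479.2
3: 21775·135.7 = 2954867.5
τ̂ = Σ Nₕx̄ₕ = 17260284.2.

17260284.2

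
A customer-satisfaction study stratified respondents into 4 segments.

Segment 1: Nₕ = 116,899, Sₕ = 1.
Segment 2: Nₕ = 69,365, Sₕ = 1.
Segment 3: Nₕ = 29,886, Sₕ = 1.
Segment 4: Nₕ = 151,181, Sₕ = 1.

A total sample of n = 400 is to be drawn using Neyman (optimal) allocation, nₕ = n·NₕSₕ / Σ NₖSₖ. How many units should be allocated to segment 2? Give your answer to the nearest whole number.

76

1: NₕSₕ = 116899·1 = 116899
2: NₕSₕ = 69365·1 = 69365
3: NₕSₕ = 29886·1 = 29886
4: NₕSₕ = 151181·1 = 151181
Σ NₕSₕ = 367331.
n_2 = 400·69365/367331 = 75.534... → 76.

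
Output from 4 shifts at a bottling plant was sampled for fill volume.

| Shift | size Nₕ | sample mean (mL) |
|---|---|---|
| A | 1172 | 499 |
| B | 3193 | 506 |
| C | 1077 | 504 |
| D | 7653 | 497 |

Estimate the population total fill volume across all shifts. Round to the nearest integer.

A: 1172·499 = 584828
B: 3193·506 = 1615658
C: 1077·504 = 542808
D: 7653·497 = 3803541
τ̂ = Σ Nₕx̄ₕ = 6546835.

6546835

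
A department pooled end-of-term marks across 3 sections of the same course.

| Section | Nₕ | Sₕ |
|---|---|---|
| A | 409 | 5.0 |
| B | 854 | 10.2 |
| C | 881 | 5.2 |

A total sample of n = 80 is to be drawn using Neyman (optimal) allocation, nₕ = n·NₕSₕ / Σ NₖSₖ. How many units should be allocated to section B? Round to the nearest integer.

Σ NₕSₕ = 409·5.0 + 854·10.2 + 881·5.2 = 15337.
Share for B: 8710.8/15337 = 0.56796.
n_B = 80 × 0.56796 = 45.437... → 45.

45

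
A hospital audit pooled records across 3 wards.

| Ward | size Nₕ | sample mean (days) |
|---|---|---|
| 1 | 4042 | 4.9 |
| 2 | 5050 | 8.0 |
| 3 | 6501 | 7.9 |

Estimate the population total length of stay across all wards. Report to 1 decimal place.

1: 4042·4.9 = 19805.8
2: 5050·8.0 = 40400
3: 6501·7.9 = 51357.9
τ̂ = Σ Nₕx̄ₕ = 111563.7.

111563.7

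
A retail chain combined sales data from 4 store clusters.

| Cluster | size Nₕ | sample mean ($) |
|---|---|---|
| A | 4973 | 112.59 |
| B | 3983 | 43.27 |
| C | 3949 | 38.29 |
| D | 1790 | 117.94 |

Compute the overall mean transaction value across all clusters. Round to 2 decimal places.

74.49

x̄_st = (Σ Nₕx̄ₕ) / (Σ Nₕ) = (4973·112.59 + 3983·43.27 + 3949·38.29 + 1790·117.94) / 14695
= 1094574.29 / 14695 = 74.4862... → 74.49.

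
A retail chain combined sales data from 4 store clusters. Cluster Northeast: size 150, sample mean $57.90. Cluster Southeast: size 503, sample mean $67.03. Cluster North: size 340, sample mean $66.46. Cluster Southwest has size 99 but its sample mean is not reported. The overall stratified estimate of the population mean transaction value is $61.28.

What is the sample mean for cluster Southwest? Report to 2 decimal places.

19.40

N = 150 + 503 + 340 + 99 = 1092.
Overall total = μ·N = 61.28·1092 = 66917.76.
Subtract the known strata: 150·57.90 + 503·67.03 + 340·66.46 = 64997.49.
Remaining total for cluster Southwest: 66917.76 − 64997.49 = 1920.27.
Divide by its size: 1920.27 / 99 = 19.3967... → 19.40.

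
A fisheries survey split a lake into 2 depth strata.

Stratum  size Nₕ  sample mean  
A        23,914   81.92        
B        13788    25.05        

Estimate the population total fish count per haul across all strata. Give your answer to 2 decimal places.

2304424.28

Population total = Σ Nₕ·x̄ₕ (each stratum's size times its mean).
23914·81.92 + 13788·25.05 = 1959034.88 + 345389.4 = 2304424.28.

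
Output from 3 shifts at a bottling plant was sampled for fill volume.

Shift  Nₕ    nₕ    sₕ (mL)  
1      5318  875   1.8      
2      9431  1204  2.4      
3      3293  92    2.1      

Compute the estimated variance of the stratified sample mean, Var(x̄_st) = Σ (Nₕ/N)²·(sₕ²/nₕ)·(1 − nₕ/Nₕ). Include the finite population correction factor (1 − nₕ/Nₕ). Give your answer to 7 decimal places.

N = 18042; Wₕ = Nₕ/N.
shift 1: (5318/18042)²·1.8²/875·(1 − 875/5318) = 0.0002687771
shift 2: (9431/18042)²·2.4²/1204·(1 − 1204/9431) = 0.0011403177
shift 3: (3293/18042)²·2.1²/92·(1 − 92/3293) = 0.0015522398
Sum = 0.0029613346 → 0.0029613.

0.0029613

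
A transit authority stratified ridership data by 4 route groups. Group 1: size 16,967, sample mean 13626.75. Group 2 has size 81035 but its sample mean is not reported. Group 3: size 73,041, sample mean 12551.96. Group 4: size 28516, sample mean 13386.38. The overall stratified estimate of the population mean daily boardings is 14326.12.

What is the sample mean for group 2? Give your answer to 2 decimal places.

16402.39

N = 16967 + 81035 + 73041 + 28516 = 199559.
Overall total = μ·N = 14326.12·199559 = 2858906181.08.
Subtract the known strata: 16967·13626.75 + 73041·12551.96 + 28516·13386.38 = 1529738789.69.
Remaining total for group 2: 2858906181.08 − 1529738789.69 = 1329167391.39.
Divide by its size: 1329167391.39 / 81035 = 16402.3865... → 16402.39.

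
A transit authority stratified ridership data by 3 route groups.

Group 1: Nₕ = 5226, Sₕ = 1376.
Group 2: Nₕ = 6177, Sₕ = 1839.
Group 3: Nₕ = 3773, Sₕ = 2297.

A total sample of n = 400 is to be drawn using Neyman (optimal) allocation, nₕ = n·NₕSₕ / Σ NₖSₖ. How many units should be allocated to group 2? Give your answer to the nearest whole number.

1: NₕSₕ = 5226·1376 = 7190976
2: NₕSₕ = 6177·1839 = 11359503
3: NₕSₕ = 3773·2297 = 8666581
Σ NₕSₕ = 27217060.
n_2 = 400·11359503/27217060 = 166.947... → 167.

167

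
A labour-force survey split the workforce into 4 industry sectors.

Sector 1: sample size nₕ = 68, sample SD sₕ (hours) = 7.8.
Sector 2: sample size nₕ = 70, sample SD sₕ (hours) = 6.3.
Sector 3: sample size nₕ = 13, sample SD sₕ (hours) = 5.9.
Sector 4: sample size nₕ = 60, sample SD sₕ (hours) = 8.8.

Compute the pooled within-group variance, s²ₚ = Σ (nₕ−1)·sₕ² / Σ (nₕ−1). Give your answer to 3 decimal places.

1: (68−1)·7.8² = 67·60.84 = 4076.28
2: (70−1)·6.3² = 69·39.69 = 2738.61
3: (13−1)·5.9² = 12·34.81 = 417.72
4: (60−1)·8.8² = 59·77.44 = 4568.96
Numerator = 11801.57; denominator = Σ(nₕ−1) = 207.
s²ₚ = 11801.57/207 = 57.01242... → 57.012.

57.012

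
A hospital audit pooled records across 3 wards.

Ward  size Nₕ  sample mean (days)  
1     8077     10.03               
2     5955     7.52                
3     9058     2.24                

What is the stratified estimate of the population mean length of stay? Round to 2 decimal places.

6.33

N = 8077 + 5955 + 9058 = 23090.
Weight each subgroup mean by Nₕ/N and sum.
Σ Nₕx̄ₕ = 8077·10.03 + 5955·7.52 + 9058·2.24 = 81012.31 + 44781.6 + 20289.92 = 146083.83.
Divide by N: 146083.83 / 23090 = 6.3267... → 6.33.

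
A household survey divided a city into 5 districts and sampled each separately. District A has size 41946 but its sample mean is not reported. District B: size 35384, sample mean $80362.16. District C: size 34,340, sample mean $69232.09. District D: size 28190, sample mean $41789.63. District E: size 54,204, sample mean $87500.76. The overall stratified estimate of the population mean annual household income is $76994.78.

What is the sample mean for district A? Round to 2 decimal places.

Σ Nₕx̄ₕ = N·μ, so 41946·x̄_A = 194064·76994.78 − (35384·80362.16 + 34340·69232.09 + 28190·41789.63 + 54204·87500.76).
= 14941914985.92 − 11141905504.78 = 3800009481.14.
x̄_A = 3800009481.14 / 41946 = 90592.8928... → 90592.89.

90592.89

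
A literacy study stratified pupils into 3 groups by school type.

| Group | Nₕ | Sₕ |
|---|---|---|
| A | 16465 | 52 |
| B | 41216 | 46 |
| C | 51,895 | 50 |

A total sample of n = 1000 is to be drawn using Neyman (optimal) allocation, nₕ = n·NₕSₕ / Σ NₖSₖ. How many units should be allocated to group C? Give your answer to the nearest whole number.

A: NₕSₕ = 16465·52 = 856180
B: NₕSₕ = 41216·46 = 1895936
C: NₕSₕ = 51895·50 = 2594750
Σ NₕSₕ = 5346866.
n_C = 1000·2594750/5346866 = 485.284... → 485.

485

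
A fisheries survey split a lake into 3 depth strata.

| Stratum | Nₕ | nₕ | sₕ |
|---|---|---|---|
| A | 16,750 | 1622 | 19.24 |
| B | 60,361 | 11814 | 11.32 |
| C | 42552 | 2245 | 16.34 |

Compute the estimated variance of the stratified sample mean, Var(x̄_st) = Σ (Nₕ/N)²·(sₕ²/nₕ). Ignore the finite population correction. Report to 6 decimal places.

N = 119663. Term for each stratum: Wₕ²sₕ²/nₕ.
Var(x̄_st) = 0.004471664 + 0.002759872 + 0.015038618 = 0.022270154 → 0.022270.

0.022270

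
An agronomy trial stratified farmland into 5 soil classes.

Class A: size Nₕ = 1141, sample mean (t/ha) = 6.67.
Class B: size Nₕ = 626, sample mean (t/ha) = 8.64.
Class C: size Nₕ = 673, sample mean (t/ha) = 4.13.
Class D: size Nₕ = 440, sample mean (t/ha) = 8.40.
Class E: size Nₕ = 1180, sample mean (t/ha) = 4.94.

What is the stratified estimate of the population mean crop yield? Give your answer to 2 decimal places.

x̄_st = (Σ Nₕx̄ₕ) / (Σ Nₕ) = (1141·6.67 + 626·8.64 + 673·4.13 + 440·8.40 + 1180·4.94) / 4060
= 25323.8 / 4060 = 6.2374... → 6.24.

6.24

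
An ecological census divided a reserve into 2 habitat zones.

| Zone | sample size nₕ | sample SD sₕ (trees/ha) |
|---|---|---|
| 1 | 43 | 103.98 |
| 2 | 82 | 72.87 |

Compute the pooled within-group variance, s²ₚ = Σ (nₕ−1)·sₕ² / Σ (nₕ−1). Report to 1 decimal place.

1: (43−1)·103.98² = 42·10811.8404 = 454097.2968
2: (82−1)·72.87² = 81·5310.0369 = 430112.9889
Numerator = 884210.2857; denominator = Σ(nₕ−1) = 123.
s²ₚ = 884210.2857/123 = 7188.702... → 7188.7.

7188.7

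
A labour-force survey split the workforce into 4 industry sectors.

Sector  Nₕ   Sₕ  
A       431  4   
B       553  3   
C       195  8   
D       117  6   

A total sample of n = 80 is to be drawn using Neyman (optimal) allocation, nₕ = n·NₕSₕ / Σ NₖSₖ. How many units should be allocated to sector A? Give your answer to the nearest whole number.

24

A: NₕSₕ = 431·4 = 1724
B: NₕSₕ = 553·3 = 1659
C: NₕSₕ = 195·8 = 1560
D: NₕSₕ = 117·6 = 702
Σ NₕSₕ = 5645.
n_A = 80·1724/5645 = 24.432... → 24.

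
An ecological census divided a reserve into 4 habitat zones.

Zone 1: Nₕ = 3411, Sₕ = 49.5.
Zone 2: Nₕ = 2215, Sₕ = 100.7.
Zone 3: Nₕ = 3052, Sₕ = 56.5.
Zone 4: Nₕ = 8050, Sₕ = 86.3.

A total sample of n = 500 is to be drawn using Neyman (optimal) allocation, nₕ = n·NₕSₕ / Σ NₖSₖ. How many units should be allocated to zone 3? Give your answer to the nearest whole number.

68

1: NₕSₕ = 3411·49.5 = 168844.5
2: NₕSₕ = 2215·100.7 = 223050.5
3: NₕSₕ = 3052·56.5 = 172438
4: NₕSₕ = 8050·86.3 = 694715
Σ NₕSₕ = 1259048.
n_3 = 500·172438/1259048 = 68.480... → 68.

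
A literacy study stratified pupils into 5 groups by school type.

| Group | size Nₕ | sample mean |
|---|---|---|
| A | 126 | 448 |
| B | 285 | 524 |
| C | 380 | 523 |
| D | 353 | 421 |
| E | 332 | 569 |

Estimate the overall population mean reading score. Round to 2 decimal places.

N = 1476; weights Wₕ = Nₕ/N = (0.0854, 0.1931, 0.2575, 0.2392, 0.2249).
x̄_st = Σ Wₕ·x̄ₕ = 0.0854·448 + 0.1931·524 + 0.2575·523 + 0.2392·421 + 0.2249·569 ≈ 502.7432...
→ 502.74.

502.74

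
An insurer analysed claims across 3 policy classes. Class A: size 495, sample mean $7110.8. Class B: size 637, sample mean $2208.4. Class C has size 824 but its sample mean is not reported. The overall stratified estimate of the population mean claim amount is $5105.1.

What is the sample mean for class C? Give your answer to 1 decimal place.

N = 495 + 637 + 824 = 1956.
Overall total = μ·N = 5105.1·1956 = 9985575.6.
Subtract the known strata: 495·7110.8 + 637·2208.4 = 4926596.8.
Remaining total for class C: 9985575.6 − 4926596.8 = 5058978.8.
Divide by its size: 5058978.8 / 824 = 6139.537... → 6139.5.

6139.5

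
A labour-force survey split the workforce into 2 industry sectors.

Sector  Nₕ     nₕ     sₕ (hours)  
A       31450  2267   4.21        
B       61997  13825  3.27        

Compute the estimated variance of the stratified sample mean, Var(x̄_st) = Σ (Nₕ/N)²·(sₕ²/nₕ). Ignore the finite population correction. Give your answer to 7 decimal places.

0.0012260

N = 93447; Wₕ = Nₕ/N.
sector A: (31450/93447)²·4.21²/2267 = 0.0008855707
sector B: (61997/93447)²·3.27²/13825 = 0.0003404403
Sum = 0.0012260110 → 0.0012260.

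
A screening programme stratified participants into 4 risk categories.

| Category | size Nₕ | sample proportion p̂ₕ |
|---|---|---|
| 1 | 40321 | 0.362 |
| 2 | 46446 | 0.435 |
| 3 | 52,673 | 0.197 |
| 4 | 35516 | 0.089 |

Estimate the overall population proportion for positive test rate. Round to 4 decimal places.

0.2763

N = 40321 + 46446 + 52673 + 35516 = 174956.
Overall proportion = Σ (Nₕ/N)·p̂ₕ.
Σ Nₕp̂ₕ = 14596.202 + 20204.01 + 10376.581 + 3160.924 = 48337.717.
48337.717 / 174956 = 0.276285... → 0.2763.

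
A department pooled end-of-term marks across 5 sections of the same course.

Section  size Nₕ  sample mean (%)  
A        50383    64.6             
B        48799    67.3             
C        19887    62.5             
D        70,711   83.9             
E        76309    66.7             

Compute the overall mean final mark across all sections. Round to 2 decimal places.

70.67

N = 266089; weights Wₕ = Nₕ/N = (0.1893, 0.1834, 0.0747, 0.2657, 0.2868).
x̄_st = Σ Wₕ·x̄ₕ = 0.1893·64.6 + 0.1834·67.3 + 0.0747·62.5 + 0.2657·83.9 + 0.2868·66.7 ≈ 70.6693...
→ 70.67.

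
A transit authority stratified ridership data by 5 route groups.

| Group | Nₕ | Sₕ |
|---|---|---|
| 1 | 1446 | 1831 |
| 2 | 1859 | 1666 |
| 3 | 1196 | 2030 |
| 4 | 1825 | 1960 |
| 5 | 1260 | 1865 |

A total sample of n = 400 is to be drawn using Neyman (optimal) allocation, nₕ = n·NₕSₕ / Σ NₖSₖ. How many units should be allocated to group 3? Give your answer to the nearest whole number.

69

1: NₕSₕ = 1446·1831 = 2647626
2: NₕSₕ = 1859·1666 = 3097094
3: NₕSₕ = 1196·2030 = 2427880
4: NₕSₕ = 1825·1960 = 3577000
5: NₕSₕ = 1260·1865 = 2349900
Σ NₕSₕ = 14099500.
n_3 = 400·2427880/14099500 = 68.878... → 69.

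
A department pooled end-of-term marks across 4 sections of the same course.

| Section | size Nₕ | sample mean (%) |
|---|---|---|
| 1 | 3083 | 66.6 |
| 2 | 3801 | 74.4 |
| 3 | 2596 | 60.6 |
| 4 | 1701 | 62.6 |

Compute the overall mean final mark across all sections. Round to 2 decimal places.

67.25

N = 11181; weights Wₕ = Nₕ/N = (0.2757, 0.3400, 0.2322, 0.1521).
x̄_st = Σ Wₕ·x̄ₕ = 0.2757·66.6 + 0.3400·74.4 + 0.2322·60.6 + 0.1521·62.6 ≈ 67.2500...
→ 67.25.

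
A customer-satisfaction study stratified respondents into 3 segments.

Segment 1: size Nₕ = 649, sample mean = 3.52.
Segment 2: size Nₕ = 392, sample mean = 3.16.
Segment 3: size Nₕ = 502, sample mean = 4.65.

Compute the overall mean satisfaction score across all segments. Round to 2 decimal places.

N = 1543; weights Wₕ = Nₕ/N = (0.4206, 0.2541, 0.3253).
x̄_st = Σ Wₕ·x̄ₕ = 0.4206·3.52 + 0.2541·3.16 + 0.3253·4.65 ≈ 3.7962...
→ 3.80.

3.80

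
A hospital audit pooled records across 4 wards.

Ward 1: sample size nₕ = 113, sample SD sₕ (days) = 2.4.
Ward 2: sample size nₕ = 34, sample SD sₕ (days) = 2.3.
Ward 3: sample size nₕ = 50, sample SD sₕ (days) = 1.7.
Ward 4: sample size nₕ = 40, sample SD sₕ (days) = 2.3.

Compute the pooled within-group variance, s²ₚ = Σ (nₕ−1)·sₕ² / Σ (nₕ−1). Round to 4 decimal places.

5.0112

1: (113−1)·2.4² = 112·5.76 = 645.12
2: (34−1)·2.3² = 33·5.29 = 174.57
3: (50−1)·1.7² = 49·2.89 = 141.61
4: (40−1)·2.3² = 39·5.29 = 206.31
Numerator = 1167.61; denominator = Σ(nₕ−1) = 233.
s²ₚ = 1167.61/233 = 5.011202... → 5.0112.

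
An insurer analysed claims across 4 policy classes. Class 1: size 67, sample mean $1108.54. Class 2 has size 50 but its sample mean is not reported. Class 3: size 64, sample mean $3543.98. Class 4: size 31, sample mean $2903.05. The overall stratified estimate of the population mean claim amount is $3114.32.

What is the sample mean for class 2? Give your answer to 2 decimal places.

5383.09

Σ Nₕx̄ₕ = N·μ, so 50·x̄_2 = 212·3114.32 − (67·1108.54 + 64·3543.98 + 31·2903.05).
= 660235.84 − 391081.45 = 269154.39.
x̄_2 = 269154.39 / 50 = 5383.0878 → 5383.09.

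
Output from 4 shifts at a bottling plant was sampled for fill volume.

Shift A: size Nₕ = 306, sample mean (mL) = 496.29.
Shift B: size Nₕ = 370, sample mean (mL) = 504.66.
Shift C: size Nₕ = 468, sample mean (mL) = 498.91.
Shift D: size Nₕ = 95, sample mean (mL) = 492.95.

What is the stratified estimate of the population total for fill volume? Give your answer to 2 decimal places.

618909.07

A: 306·496.29 = 151864.74
B: 370·504.66 = 186724.2
C: 468·498.91 = 233489.88
D: 95·492.95 = 46830.25
τ̂ = Σ Nₕx̄ₕ = 618909.07.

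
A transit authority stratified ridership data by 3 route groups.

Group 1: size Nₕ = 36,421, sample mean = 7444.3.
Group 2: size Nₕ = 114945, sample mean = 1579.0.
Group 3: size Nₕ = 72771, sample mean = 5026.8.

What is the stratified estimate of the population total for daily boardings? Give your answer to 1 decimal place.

Population total = Σ Nₕ·x̄ₕ (each stratum's size times its mean).
36421·7444.3 + 114945·1579.0 + 72771·5026.8 = 271128850.3 + 181498155 + 365805262.8 = 818432268.1.

818432268.1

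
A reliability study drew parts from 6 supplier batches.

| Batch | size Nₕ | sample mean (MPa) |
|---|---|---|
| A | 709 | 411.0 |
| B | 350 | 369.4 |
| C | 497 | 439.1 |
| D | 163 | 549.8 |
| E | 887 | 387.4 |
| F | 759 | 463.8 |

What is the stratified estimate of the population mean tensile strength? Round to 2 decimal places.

x̄_st = (Σ Nₕx̄ₕ) / (Σ Nₕ) = (709·411.0 + 350·369.4 + 497·439.1 + 163·549.8 + 887·387.4 + 759·463.8) / 3365
= 1424187.1 / 3365 = 423.2354... → 423.24.

423.24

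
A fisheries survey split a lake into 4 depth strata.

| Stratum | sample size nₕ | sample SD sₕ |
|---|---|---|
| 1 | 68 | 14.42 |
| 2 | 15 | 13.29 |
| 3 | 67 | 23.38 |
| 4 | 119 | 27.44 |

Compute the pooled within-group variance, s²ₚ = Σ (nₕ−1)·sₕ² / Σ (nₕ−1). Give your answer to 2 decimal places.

1: (68−1)·14.42² = 67·207.9364 = 13931.7388
2: (15−1)·13.29² = 14·176.6241 = 2472.7374
3: (67−1)·23.38² = 66·546.6244 = 36077.2104
4: (119−1)·27.44² = 118·752.9536 = 88848.5248
Numerator = 141330.2114; denominator = Σ(nₕ−1) = 265.
s²ₚ = 141330.2114/265 = 533.3216... → 533.32.

533.32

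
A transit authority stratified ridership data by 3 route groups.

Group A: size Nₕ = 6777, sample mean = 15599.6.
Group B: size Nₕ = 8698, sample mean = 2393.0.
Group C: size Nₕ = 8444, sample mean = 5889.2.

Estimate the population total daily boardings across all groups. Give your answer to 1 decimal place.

176261208.0

Estimate total by summing Nₕ·x̄ₕ over strata.
6777·15599.6 + 8698·2393.0 + 8444·5889.2 = 105718489.2 + 20814314 + 49728404.8 = 176261208.0.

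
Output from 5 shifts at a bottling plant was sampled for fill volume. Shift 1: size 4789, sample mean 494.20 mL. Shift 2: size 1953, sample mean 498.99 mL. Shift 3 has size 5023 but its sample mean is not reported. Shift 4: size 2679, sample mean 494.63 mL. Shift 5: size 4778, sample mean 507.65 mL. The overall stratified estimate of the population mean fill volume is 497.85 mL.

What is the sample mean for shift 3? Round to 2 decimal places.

493.28

Σ Nₕx̄ₕ = N·μ, so 5023·x̄_3 = 19222·497.85 − (4789·494.20 + 1953·498.99 + 2679·494.63 + 4778·507.65).
= 9569672.7 − 7091916.74 = 2477755.96.
x̄_3 = 2477755.96 / 5023 = 493.2821... → 493.28.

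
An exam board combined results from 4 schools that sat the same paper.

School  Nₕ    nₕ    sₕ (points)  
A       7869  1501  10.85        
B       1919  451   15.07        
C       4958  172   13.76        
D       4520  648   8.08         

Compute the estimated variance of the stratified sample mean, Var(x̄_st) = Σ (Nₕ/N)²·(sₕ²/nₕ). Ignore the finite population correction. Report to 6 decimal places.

0.096527

N = 19266. Term for each stratum: Wₕ²sₕ²/nₕ.
Var(x̄_st) = 0.013083826 + 0.004995935 + 0.072901817 + 0.005545510 = 0.096527088 → 0.096527.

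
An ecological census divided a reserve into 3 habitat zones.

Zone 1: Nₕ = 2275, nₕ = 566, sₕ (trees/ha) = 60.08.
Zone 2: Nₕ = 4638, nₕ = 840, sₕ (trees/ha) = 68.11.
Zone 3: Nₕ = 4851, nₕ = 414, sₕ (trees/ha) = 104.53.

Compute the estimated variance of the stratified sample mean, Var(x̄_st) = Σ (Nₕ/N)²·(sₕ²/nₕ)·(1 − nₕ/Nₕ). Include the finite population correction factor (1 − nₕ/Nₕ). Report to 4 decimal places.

4.9869

N = 11764. Term for each stratum: Wₕ²sₕ²/nₕ·(1−nₕ/Nₕ).
Var(x̄_st) = 0.1791665 + 0.7029398 + 4.1048022 = 4.9869085 → 4.9869.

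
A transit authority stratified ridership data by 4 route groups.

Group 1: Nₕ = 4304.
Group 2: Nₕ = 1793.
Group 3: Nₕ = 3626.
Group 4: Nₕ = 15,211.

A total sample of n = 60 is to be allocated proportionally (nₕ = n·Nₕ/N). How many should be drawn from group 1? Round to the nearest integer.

10

Share of group 1 = 4304/24934 = 0.17262.
Allocate 60 × 0.17262 = 10.357... → 10.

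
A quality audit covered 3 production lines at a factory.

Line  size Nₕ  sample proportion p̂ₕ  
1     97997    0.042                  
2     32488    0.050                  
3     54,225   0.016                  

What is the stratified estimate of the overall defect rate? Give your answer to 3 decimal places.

0.036

N = 97997 + 32488 + 54225 = 184710.
Overall proportion = Σ (Nₕ/N)·p̂ₕ.
Σ Nₕp̂ₕ = 4115.874 + 1624.4 + 867.6 = 6607.874.
6607.874 / 184710 = 0.03577... → 0.036.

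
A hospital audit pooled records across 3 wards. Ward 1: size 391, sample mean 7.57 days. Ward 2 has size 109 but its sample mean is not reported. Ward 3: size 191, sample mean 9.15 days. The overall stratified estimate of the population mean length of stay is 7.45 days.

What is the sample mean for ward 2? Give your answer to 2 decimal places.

Σ Nₕx̄ₕ = N·μ, so 109·x̄_2 = 691·7.45 − (391·7.57 + 191·9.15).
= 5147.95 − 4707.52 = 440.43.
x̄_2 = 440.43 / 109 = 4.0406... → 4.04.

4.04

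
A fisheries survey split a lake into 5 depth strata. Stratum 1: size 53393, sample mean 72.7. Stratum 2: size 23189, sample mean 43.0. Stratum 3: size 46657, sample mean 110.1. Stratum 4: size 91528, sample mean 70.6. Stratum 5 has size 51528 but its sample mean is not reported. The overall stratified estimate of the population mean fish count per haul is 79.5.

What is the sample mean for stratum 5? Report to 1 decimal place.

91.1

N = 53393 + 23189 + 46657 + 91528 + 51528 = 266295.
Overall total = μ·N = 79.5·266295 = 21170452.5.
Subtract the known strata: 53393·72.7 + 23189·43.0 + 46657·110.1 + 91528·70.6 = 16477610.6.
Remaining total for stratum 5: 21170452.5 − 16477610.6 = 4692841.9.
Divide by its size: 4692841.9 / 51528 = 91.074... → 91.1.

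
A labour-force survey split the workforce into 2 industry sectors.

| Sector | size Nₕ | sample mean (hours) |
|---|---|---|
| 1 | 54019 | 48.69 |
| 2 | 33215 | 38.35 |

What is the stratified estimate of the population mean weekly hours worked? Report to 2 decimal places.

N = 87234; weights Wₕ = Nₕ/N = (0.6192, 0.3808).
x̄_st = Σ Wₕ·x̄ₕ = 0.6192·48.69 + 0.3808·38.35 ≈ 44.7530...
→ 44.75.

44.75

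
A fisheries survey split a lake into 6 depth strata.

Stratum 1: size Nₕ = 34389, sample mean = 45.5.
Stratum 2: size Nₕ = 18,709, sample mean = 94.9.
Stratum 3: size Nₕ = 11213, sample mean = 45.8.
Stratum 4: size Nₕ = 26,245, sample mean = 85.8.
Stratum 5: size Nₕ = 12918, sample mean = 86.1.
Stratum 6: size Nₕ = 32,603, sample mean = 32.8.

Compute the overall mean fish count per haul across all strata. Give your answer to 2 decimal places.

60.90

N = 136077; weights Wₕ = Nₕ/N = (0.2527, 0.1375, 0.0824, 0.1929, 0.0949, 0.2396).
x̄_st = Σ Wₕ·x̄ₕ = 0.2527·45.5 + 0.1375·94.9 + 0.0824·45.8 + 0.1929·85.8 + 0.0949·86.1 + 0.2396·32.8 ≈ 60.9007...
→ 60.90.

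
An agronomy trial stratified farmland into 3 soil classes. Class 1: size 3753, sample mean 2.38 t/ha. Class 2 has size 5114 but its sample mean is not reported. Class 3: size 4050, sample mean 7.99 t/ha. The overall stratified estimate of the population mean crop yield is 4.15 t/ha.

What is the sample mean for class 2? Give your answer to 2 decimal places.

2.41

N = 3753 + 5114 + 4050 = 12917.
Overall total = μ·N = 4.15·12917 = 53605.55.
Subtract the known strata: 3753·2.38 + 4050·7.99 = 41291.64.
Remaining total for class 2: 53605.55 − 41291.64 = 12313.91.
Divide by its size: 12313.91 / 5114 = 2.4079... → 2.41.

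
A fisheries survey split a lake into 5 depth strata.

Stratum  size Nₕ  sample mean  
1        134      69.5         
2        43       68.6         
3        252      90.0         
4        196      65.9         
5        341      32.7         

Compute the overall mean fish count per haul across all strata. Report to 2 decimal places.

61.09

x̄_st = (Σ Nₕx̄ₕ) / (Σ Nₕ) = (134·69.5 + 43·68.6 + 252·90.0 + 196·65.9 + 341·32.7) / 966
= 59009.9 / 966 = 61.0869... → 61.09.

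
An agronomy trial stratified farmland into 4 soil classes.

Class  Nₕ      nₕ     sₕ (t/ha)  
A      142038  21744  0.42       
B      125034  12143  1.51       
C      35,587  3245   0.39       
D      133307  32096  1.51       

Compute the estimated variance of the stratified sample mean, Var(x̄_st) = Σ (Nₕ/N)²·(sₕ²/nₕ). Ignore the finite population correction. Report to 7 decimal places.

0.0000233

N = 435966; Wₕ = Nₕ/N.
class A: (142038/435966)²·0.42²/21744 = 0.0000008611
class B: (125034/435966)²·1.51²/12143 = 0.0000154447
class C: (35587/435966)²·0.39²/3245 = 0.0000003123
class D: (133307/435966)²·1.51²/32096 = 0.0000066421
Sum = 0.0000232602 → 0.0000233.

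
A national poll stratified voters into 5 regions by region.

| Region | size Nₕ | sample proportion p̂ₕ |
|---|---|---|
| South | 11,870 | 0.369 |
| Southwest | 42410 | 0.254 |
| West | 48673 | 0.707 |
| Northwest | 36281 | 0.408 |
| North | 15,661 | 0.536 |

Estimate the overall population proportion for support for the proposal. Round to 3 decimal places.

0.470

Wₕ = Nₕ/N with N = 154895: 0.0766, 0.2738, 0.3142, 0.2342, 0.1011.
p̂_st = 0.0766·0.369 + 0.2738·0.254 + 0.3142·0.707 + 0.2342·0.408 + 0.1011·0.536 ≈ 0.46974... → 0.470.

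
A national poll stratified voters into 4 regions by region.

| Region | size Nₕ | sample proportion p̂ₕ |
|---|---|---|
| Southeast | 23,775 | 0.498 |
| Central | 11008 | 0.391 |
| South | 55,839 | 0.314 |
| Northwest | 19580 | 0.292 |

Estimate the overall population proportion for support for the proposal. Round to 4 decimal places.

0.3575

N = 23775 + 11008 + 55839 + 19580 = 110202.
Overall proportion = Σ (Nₕ/N)·p̂ₕ.
Σ Nₕp̂ₕ = 11839.95 + 4304.128 + 17533.446 + 5717.36 = 39394.884.
39394.884 / 110202 = 0.357479... → 0.3575.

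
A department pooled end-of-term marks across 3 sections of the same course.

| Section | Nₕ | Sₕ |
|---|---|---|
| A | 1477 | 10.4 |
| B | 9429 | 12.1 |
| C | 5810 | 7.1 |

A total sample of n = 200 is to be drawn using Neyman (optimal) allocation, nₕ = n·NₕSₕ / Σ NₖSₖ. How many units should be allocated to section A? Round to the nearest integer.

A: NₕSₕ = 1477·10.4 = 15360.8
B: NₕSₕ = 9429·12.1 = 114090.9
C: NₕSₕ = 5810·7.1 = 41251
Σ NₕSₕ = 170702.7.
n_A = 200·15360.8/170702.7 = 17.997... → 18.

18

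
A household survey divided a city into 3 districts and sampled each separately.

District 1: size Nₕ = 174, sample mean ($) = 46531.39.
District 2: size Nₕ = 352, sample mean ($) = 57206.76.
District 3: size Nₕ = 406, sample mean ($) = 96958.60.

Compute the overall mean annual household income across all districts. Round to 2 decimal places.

72530.51

x̄_st = (Σ Nₕx̄ₕ) / (Σ Nₕ) = (174·46531.39 + 352·57206.76 + 406·96958.60) / 932
= 67598432.98 / 932 = 72530.5075... → 72530.51.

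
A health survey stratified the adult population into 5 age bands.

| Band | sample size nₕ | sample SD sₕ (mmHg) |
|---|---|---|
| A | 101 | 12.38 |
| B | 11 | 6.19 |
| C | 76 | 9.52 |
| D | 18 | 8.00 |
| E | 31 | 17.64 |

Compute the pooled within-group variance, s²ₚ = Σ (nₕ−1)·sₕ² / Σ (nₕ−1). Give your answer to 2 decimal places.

Degrees of freedom: 100 + 10 + 75 + 17 + 30 = 232.
Σ(nₕ−1)sₕ² = 100·153.2644 + 10·38.3161 + 75·90.6304 + 17·64 + 30·311.1696 = 32929.969.
s²ₚ = 32929.969 / 232 = 141.9395... → 141.94.

141.94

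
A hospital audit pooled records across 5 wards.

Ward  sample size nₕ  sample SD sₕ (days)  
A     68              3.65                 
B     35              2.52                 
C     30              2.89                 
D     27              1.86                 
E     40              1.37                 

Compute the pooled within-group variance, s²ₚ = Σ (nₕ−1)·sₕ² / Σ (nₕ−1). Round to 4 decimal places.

7.7635

A: (68−1)·3.65² = 67·13.3225 = 892.6075
B: (35−1)·2.52² = 34·6.3504 = 215.9136
C: (30−1)·2.89² = 29·8.3521 = 242.2109
D: (27−1)·1.86² = 26·3.4596 = 89.9496
E: (40−1)·1.37² = 39·1.8769 = 73.1991
Numerator = 1513.8807; denominator = Σ(nₕ−1) = 195.
s²ₚ = 1513.8807/195 = 7.763491... → 7.7635.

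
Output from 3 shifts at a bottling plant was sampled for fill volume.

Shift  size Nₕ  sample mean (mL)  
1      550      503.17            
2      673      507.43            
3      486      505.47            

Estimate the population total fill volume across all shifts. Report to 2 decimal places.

863902.31

1: 550·503.17 = 276743.5
2: 673·507.43 = 341500.39
3: 486·505.47 = 245658.42
τ̂ = Σ Nₕx̄ₕ = 863902.31.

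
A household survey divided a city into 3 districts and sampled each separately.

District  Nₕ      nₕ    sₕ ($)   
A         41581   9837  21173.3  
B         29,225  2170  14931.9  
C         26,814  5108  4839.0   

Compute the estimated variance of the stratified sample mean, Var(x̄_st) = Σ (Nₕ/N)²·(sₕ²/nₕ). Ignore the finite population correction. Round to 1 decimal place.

N = 97620. Term for each stratum: Wₕ²sₕ²/nₕ.
Var(x̄_st) = 8268.4991 + 9208.7746 + 345.8645 = 17823.1382 → 17823.1.

17823.1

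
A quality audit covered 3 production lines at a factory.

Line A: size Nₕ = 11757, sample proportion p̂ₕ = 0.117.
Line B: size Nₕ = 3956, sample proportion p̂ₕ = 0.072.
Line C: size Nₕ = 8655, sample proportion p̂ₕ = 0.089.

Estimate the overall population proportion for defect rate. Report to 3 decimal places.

0.100

N = 11757 + 3956 + 8655 = 24368.
Overall proportion = Σ (Nₕ/N)·p̂ₕ.
Σ Nₕp̂ₕ = 1375.569 + 284.832 + 770.295 = 2430.696.
2430.696 / 24368 = 0.09975... → 0.100.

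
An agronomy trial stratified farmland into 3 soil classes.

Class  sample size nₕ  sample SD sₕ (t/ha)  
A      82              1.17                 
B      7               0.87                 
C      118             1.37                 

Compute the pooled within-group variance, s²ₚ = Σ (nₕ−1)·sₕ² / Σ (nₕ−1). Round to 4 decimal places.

1.6423

A: (82−1)·1.17² = 81·1.3689 = 110.8809
B: (7−1)·0.87² = 6·0.7569 = 4.5414
C: (118−1)·1.37² = 117·1.8769 = 219.5973
Numerator = 335.0196; denominator = Σ(nₕ−1) = 204.
s²ₚ = 335.0196/204 = 1.642253... → 1.6423.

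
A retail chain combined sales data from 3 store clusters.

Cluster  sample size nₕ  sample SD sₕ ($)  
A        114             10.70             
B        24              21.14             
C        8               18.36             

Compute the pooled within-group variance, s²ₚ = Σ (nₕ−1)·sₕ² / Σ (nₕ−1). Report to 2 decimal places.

A: (114−1)·10.70² = 113·114.49 = 12937.37
B: (24−1)·21.14² = 23·446.8996 = 10278.6908
C: (8−1)·18.36² = 7·337.0896 = 2359.6272
Numerator = 25575.688; denominator = Σ(nₕ−1) = 143.
s²ₚ = 25575.688/143 = 178.8510... → 178.85.

178.85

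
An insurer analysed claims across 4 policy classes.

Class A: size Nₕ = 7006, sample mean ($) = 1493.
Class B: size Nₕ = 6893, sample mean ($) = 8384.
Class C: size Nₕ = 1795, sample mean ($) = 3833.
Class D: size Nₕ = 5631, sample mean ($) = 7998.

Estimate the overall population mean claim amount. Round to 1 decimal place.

5635.1

N = 7006 + 6893 + 1795 + 5631 = 21325.
The stratified mean weights each stratum mean by its population share Nₕ/N.
Σ Nₕx̄ₕ = 7006·1493 + 6893·8384 + 1795·3833 + 5631·7998 = 10459958 + 57790912 + 6880235 + 45036738 = 120167843.
Divide by N: 120167843 / 21325 = 5635.069... → 5635.1.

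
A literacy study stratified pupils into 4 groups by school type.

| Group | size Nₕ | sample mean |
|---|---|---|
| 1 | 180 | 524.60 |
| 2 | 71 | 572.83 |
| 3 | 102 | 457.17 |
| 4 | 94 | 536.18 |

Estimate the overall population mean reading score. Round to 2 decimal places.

x̄_st = (Σ Nₕx̄ₕ) / (Σ Nₕ) = (180·524.60 + 71·572.83 + 102·457.17 + 94·536.18) / 447
= 232131.19 / 447 = 519.3091... → 519.31.

519.31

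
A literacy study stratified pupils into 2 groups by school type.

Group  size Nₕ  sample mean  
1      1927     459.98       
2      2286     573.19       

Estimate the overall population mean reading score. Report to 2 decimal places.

521.41

x̄_st = (Σ Nₕx̄ₕ) / (Σ Nₕ) = (1927·459.98 + 2286·573.19) / 4213
= 2196693.8 / 4213 = 521.4085... → 521.41.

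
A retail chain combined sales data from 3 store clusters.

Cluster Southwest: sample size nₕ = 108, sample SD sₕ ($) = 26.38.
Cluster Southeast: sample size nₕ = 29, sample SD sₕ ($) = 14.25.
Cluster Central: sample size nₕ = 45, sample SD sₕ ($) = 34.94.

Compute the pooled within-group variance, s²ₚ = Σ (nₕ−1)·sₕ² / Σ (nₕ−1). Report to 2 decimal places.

Southwest: (108−1)·26.38² = 107·695.9044 = 74461.7708
Southeast: (29−1)·14.25² = 28·203.0625 = 5685.75
Central: (45−1)·34.94² = 44·1220.8036 = 53715.3584
Numerator = 133862.8792; denominator = Σ(nₕ−1) = 179.
s²ₚ = 133862.8792/179 = 747.8373... → 747.84.

747.84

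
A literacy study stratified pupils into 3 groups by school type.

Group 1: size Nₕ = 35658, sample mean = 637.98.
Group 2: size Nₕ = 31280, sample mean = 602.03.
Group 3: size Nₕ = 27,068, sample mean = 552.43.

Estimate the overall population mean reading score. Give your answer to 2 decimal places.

601.38

x̄_st = (Σ Nₕx̄ₕ) / (Σ Nₕ) = (35658·637.98 + 31280·602.03 + 27068·552.43) / 94006
= 56533764.48 / 94006 = 601.3846... → 601.38.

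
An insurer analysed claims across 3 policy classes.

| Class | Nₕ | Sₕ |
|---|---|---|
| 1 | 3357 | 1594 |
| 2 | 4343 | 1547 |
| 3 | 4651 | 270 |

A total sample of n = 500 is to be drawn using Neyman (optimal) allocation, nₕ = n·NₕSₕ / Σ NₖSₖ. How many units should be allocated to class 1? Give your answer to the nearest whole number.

201

1: NₕSₕ = 3357·1594 = 5351058
2: NₕSₕ = 4343·1547 = 6718621
3: NₕSₕ = 4651·270 = 1255770
Σ NₕSₕ = 13325449.
n_1 = 500·5351058/13325449 = 200.783... → 201.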